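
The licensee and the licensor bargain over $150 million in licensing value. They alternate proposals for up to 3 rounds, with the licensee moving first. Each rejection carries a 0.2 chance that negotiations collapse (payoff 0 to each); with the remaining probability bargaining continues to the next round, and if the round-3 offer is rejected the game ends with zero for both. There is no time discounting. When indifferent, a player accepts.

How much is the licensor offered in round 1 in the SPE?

24

Round 3 (the licensee proposes): rejection yields 0 for the licensor; the licensee offers 0 and keeps 150.
Round 2 (the licensor proposes): rejecting gives the licensee an expected 0.8 × 150 = 120. The licensor offers 120 and keeps 150 − 120 = 30.
Round 1 (the licensee proposes): rejecting gives the licensor an expected 0.8 × 30 = 24. The licensee offers 24 and keeps 150 − 24 = 126.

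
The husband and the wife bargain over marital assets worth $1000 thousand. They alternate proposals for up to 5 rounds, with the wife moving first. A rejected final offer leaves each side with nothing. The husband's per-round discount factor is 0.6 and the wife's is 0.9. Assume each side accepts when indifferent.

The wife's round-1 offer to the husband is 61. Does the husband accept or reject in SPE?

Reject

Round 5 (the wife proposes): the husband will accept anything ≥ 0, so the wife offers 0 and keeps 1000.
Round 4 (the husband proposes): the wife can get 1000 next round, worth 0.9 × 1000 = 900 now; the husband offers that and keeps 100.
Round 3 (the wife proposes): the husband can get 100 next round, worth 0.6 × 100 = 60 now, so the wife offers 60, keeping 940.
Round 2 (the husband proposes): the wife can get 940 next round, worth 0.9 × 940 = 846 now; the husband offers that and keeps 154.
So by rejecting in round 1, the husband gets 154 next round, worth 0.6 × 154 = 92.4 now.
Offer 61 < 92.4, so the husband rejects.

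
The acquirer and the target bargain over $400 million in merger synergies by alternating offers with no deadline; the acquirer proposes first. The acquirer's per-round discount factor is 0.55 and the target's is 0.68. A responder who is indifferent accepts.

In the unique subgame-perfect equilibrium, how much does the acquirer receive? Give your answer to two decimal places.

In a stationary SPE each proposer offers the other exactly their discounted continuation value.
If the acquirer keeps x when proposing and the target keeps y when proposing, then x = 400 − 0.68y and y = 400 − 0.55x.
Solving: x = 400(1 − 0.68) / (1 − 0.55·0.68) = 128 / 0.626 ≈ 204.4728.
The target gets 400 − 204.4728 ≈ 195.5272.

204.47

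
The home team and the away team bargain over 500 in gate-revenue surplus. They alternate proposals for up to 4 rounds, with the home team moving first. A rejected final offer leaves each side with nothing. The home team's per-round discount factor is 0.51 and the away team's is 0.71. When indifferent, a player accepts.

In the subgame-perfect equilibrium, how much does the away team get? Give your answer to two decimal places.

302.50

Round 4 (the away team proposes): rejection yields 0 for the home team; the away team offers 0 and keeps 500.
Round 3 (the home team proposes): the away team can get 500 next round, worth 0.71 × 500 = 355 now; the home team offers that and keeps 145.
Round 2 (the away team proposes): the home team can get 145 next round, worth 0.51 × 145 = 73.95 now. The away team offers 73.95 and keeps 500 − 73.95 = 426.05.
Round 1 (the home team proposes): the away team can get 426.05 next round, worth 0.71 × 426.05 = 302.4955 now; the home team offers that and keeps 197.5045.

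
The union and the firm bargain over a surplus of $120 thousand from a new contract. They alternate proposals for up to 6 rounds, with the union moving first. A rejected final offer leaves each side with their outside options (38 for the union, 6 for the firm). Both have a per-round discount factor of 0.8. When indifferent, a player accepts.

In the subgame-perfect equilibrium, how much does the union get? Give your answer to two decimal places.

By backward induction:
Round 6 (the firm proposes): the union gets 38 if talks fail, so the firm offers 38 and keeps 82.
Round 5 (the union proposes): the firm can get 82 next round, worth 0.8 × 82 = 65.6 now. The union offers 65.6 and keeps 120 − 65.6 = 54.4.
Round 4 (the firm proposes): the union can get 54.4 next round, worth 0.8 × 54.4 = 43.52 now. The firm offers 43.52 and keeps 120 − 43.52 = 76.48.
Round 3 (the union proposes): the firm can get 76.48 next round, worth 0.8 × 76.48 = 61.184 now. The union offers 61.184 and keeps 120 − 61.184 = 58.816.
Round 2 (the firm proposes): the union can get 58.816 next round, worth 0.8 × 58.816 = 47.0528 now. The firm offers 47.0528 and keeps 120 − 47.0528 = 72.9472.
Round 1 (the union proposes): the firm can get 72.9472 next round, worth 0.8 × 72.9472 = 58.35776 now. The union offers 58.35776 and keeps 120 − 58.35776 = 61.64224.

61.64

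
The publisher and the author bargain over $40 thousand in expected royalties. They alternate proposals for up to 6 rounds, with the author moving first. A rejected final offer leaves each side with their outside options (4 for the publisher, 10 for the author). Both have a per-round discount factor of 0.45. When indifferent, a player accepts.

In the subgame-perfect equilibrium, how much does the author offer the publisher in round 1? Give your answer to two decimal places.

Solve by backward induction from round 6.
Round 6 (the publisher proposes): the author gets 10 if talks fail, so the publisher offers 10 and keeps 30.
Round 5 (the author proposes): the publisher can get 30 next round, worth 0.45 × 30 = 13.5 now, so the author offers 13.5, keeping 26.5.
Round 4 (the publisher proposes): the author can get 26.5 next round, worth 0.45 × 26.5 = 11.925 now. The publisher offers 11.925 and keeps 40 − 11.925 = 28.075.
Round 3 (the author proposes): the publisher can get 28.075 next round, worth 0.45 × 28.075 = 12.63375 now. The author offers 12.63375 and keeps 40 − 12.63375 = 27.36625.
Round 2 (the publisher proposes): the author can get 27.36625 next round, worth 0.45 × 27.36625 = 12.3148125 now, so the publisher offers 12.3148125, keeping 27.6851875.
Round 1 (the author proposes): the publisher can get 27.6851875 next round, worth 0.45 × 27.6851875 = 12.458334375 now; the author offers that and keeps 27.541665625.

12.46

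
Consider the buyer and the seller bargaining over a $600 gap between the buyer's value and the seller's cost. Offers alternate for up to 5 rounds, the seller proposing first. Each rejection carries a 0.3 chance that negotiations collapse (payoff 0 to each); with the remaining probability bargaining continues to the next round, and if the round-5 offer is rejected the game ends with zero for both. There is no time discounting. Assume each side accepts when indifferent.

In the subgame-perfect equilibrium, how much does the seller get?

By backward induction:
Round 5 (the seller proposes): rejection yields 0 for the buyer; the seller offers 0 and keeps 600.
Round 4 (the buyer proposes): rejecting gives the seller an expected 0.7 × 600 = 420, so the buyer offers 420, keeping 180.
Round 3 (the seller proposes): rejecting gives the buyer an expected 0.7 × 180 = 126, so the seller offers 126, keeping 474.
Round 2 (the buyer proposes): rejecting gives the seller an expected 0.7 × 474 = 331.8; the buyer offers that and keeps 268.2.
Round 1 (the seller proposes): rejecting gives the buyer an expected 0.7 × 268.2 = 187.74. The seller offers 187.74 and keeps 600 − 187.74 = 412.26.

412.26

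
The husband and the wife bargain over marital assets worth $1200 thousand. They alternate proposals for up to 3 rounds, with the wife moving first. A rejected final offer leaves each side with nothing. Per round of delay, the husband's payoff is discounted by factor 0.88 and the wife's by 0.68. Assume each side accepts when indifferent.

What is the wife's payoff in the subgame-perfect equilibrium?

862.08

Round 3 (the wife proposes): the husband will accept anything ≥ 0, so the wife offers 0 and keeps 1200.
Round 2 (the husband proposes): the wife can get 1200 next round, worth 0.68 × 1200 = 816 now. The husband offers 816 and keeps 1200 − 816 = 384.
Round 1 (the wife proposes): the husband can get 384 next round, worth 0.88 × 384 = 337.92 now. The wife offers 337.92 and keeps 1200 − 337.92 = 862.08.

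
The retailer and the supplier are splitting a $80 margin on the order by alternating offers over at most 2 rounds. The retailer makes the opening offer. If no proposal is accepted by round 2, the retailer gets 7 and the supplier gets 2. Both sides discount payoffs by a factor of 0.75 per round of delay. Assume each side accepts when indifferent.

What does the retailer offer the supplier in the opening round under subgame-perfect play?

54.75

Round 2 (the supplier proposes): the retailer gets 7 if talks fail, so the supplier offers 7 and keeps 73.
Round 1 (the retailer proposes): the supplier can get 73 next round, worth 0.75 × 73 = 54.75 now, so the retailer offers 54.75, keeping 25.25.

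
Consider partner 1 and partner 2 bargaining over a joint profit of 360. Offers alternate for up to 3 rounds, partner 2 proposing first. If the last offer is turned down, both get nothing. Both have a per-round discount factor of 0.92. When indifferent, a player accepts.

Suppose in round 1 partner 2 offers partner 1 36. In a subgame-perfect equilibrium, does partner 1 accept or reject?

Work out partner 1's continuation value if the offer is rejected.
Round 3 (partner 2 proposes): partner 1 will accept anything ≥ 0, so partner 2 offers 0 and keeps 360.
Round 2 (partner 1 proposes): partner 2 can get 360 next round, worth 0.92 × 360 = 331.2 now. Partner 1 offers 331.2 and keeps 360 − 331.2 = 28.8.
So by rejecting in round 1, partner 1 gets 28.8 next round, worth 0.92 × 28.8 = 26.496 now.
Offer 36 ≥ 26.496, so partner 1 accepts.

Accept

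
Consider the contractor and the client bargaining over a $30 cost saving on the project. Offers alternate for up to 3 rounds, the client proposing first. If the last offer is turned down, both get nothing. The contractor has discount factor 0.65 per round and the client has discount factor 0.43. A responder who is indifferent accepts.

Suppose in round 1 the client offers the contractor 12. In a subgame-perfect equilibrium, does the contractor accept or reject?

Accept

Round 3 (the client proposes): the contractor will accept anything ≥ 0, so the client offers 0 and keeps 30.
Round 2 (the contractor proposes): the client can get 30 next round, worth 0.43 × 30 = 12.9 now; the contractor offers that and keeps 17.1.
So by rejecting in round 1, the contractor gets 17.1 next round, worth 0.65 × 17.1 = 11.115 now.
Offer 12 ≥ 11.115, so the contractor accepts.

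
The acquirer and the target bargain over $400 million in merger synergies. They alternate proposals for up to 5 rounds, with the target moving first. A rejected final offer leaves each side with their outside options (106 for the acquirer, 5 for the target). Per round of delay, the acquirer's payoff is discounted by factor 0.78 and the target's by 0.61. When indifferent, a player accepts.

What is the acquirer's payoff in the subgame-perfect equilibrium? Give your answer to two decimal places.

By backward induction:
Round 5 (the target proposes): the acquirer gets 106 if talks fail, so the target offers 106 and keeps 294.
Round 4 (the acquirer proposes): the target can get 294 next round, worth 0.61 × 294 = 179.34 now; the acquirer offers that and keeps 220.66.
Round 3 (the target proposes): the acquirer can get 220.66 next round, worth 0.78 × 220.66 = 172.1148 now; the target offers that and keeps 227.8852.
Round 2 (the acquirer proposes): the target can get 227.8852 next round, worth 0.61 × 227.8852 = 139.009972 now, so the acquirer offers 139.009972, keeping 260.990028.
Round 1 (the target proposes): the acquirer can get 260.990028 next round, worth 0.78 × 260.990028 = 203.57222184 now, so the target offers 203.57222184, keeping 196.42777816.

203.57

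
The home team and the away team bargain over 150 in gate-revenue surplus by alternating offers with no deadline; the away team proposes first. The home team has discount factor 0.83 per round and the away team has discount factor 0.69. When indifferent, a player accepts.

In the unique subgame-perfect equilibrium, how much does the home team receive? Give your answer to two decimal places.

When the away team proposes, the home team accepts any offer worth at least 0.83 times what the home team would get by proposing next round; and vice versa.
This gives x = 150 − 0.83y and y = 150 − 0.69x, where x and y are each side's share when it proposes.
Hence (1 − 0.83·0.69)x = 150(1 − 0.83), i.e. 0.4273·x = 25.5.
x ≈ 59.6770; the home team's share is 150 − x ≈ 90.3230.

90.32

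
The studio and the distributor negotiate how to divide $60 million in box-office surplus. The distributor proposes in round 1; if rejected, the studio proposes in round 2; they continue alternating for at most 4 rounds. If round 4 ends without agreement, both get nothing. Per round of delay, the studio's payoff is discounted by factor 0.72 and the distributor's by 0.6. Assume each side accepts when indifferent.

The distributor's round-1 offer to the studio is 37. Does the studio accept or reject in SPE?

Accept

Round 4 (the studio proposes): the distributor will accept anything ≥ 0, so the studio offers 0 and keeps 60.
Round 3 (the distributor proposes): the studio can get 60 next round, worth 0.72 × 60 = 43.2 now, so the distributor offers 43.2, keeping 16.8.
Round 2 (the studio proposes): the distributor can get 16.8 next round, worth 0.6 × 16.8 = 10.08 now; the studio offers that and keeps 49.92.
So by rejecting in round 1, the studio gets 49.92 next round, worth 0.72 × 49.92 = 35.9424 now.
Offer 37 ≥ 35.9424, so the studio accepts.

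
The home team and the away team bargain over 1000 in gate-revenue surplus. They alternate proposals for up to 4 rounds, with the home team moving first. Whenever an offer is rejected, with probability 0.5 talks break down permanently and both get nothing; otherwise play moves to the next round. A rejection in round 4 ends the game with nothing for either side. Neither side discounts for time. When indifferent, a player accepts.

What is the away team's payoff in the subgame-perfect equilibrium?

Round 4 (the away team proposes): rejection yields 0 for the home team; the away team offers 0 and keeps 1000.
Round 3 (the home team proposes): rejecting gives the away team an expected 0.5 × 1000 = 500; the home team offers that and keeps 500.
Round 2 (the away team proposes): rejecting gives the home team an expected 0.5 × 500 = 250, so the away team offers 250, keeping 750.
Round 1 (the home team proposes): rejecting gives the away team an expected 0.5 × 750 = 375. The home team offers 375 and keeps 1000 − 375 = 625.

375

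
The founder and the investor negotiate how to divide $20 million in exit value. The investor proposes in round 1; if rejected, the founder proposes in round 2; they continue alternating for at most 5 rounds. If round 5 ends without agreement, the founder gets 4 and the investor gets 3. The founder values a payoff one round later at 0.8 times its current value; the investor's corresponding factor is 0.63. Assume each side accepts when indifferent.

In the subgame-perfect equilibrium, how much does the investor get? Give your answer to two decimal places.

10.08

Round 5 (the investor proposes): the founder gets 4 if talks fail, so the investor offers 4 and keeps 16.
Round 4 (the founder proposes): the investor can get 16 next round, worth 0.63 × 16 = 10.08 now. The founder offers 10.08 and keeps 20 − 10.08 = 9.92.
Round 3 (the investor proposes): the founder can get 9.92 next round, worth 0.8 × 9.92 = 7.936 now. The investor offers 7.936 and keeps 20 − 7.936 = 12.064.
Round 2 (the founder proposes): the investor can get 12.064 next round, worth 0.63 × 12.064 = 7.60032 now; the founder offers that and keeps 12.39968.
Round 1 (the investor proposes): the founder can get 12.39968 next round, worth 0.8 × 12.39968 = 9.919744 now; the investor offers that and keeps 10.080256.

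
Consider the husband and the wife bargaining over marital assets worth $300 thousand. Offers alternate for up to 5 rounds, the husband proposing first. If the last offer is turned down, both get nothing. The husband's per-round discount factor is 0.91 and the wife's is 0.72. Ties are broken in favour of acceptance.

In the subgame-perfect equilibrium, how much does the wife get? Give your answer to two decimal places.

Round 5 (the husband proposes): the wife will accept anything ≥ 0, so the husband offers 0 and keeps 300.
Round 4 (the wife proposes): the husband can get 300 next round, worth 0.91 × 300 = 273 now, so the wife offers 273, keeping 27.
Round 3 (the husband proposes): the wife can get 27 next round, worth 0.72 × 27 = 19.44 now. The husband offers 19.44 and keeps 300 − 19.44 = 280.56.
Round 2 (the wife proposes): the husband can get 280.56 next round, worth 0.91 × 280.56 = 255.3096 now. The wife offers 255.3096 and keeps 300 − 255.3096 = 44.6904.
Round 1 (the husband proposes): the wife can get 44.6904 next round, worth 0.72 × 44.6904 = 32.177088 now; the husband offers that and keeps 267.822912.

32.18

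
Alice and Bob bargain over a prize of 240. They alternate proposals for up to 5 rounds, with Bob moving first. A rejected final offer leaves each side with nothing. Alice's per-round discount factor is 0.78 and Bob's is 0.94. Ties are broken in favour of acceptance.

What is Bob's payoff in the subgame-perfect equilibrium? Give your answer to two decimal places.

Work backward from the last round.
Round 5 (Bob proposes): rejection yields 0 for Alice; Bob offers 0 and keeps 240.
Round 4 (Alice proposes): Bob can get 240 next round, worth 0.94 × 240 = 225.6 now. Alice offers 225.6 and keeps 240 − 225.6 = 14.4.
Round 3 (Bob proposes): Alice can get 14.4 next round, worth 0.78 × 14.4 = 11.232 now, so Bob offers 11.232, keeping 228.768.
Round 2 (Alice proposes): Bob can get 228.768 next round, worth 0.94 × 228.768 = 215.04192 now, so Alice offers 215.04192, keeping 24.95808.
Round 1 (Bob proposes): Alice can get 24.95808 next round, worth 0.78 × 24.95808 = 19.4673024 now; Bob offers that and keeps 220.5326976.

220.53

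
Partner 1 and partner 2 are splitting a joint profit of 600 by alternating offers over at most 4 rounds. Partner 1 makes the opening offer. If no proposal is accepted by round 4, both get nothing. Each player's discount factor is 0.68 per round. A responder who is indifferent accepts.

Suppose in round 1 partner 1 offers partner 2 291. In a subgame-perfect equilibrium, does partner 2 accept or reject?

Round 4 (partner 2 proposes): rejection yields 0 for partner 1; partner 2 offers 0 and keeps 600.
Round 3 (partner 1 proposes): partner 2 can get 600 next round, worth 0.68 × 600 = 408 now, so partner 1 offers 408, keeping 192.
Round 2 (partner 2 proposes): partner 1 can get 192 next round, worth 0.68 × 192 = 130.56 now, so partner 2 offers 130.56, keeping 469.44.
So by rejecting in round 1, partner 2 gets 469.44 next round, worth 0.68 × 469.44 = 319.2192 now.
Offer 291 < 319.2192, so partner 2 rejects.

Reject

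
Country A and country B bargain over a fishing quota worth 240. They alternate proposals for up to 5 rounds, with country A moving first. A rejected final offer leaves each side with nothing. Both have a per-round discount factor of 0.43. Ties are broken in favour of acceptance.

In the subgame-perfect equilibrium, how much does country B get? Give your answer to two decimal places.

69.70

Round 5 (country A proposes): rejection yields 0 for country B; country A offers 0 and keeps 240.
Round 4 (country B proposes): country A can get 240 next round, worth 0.43 × 240 = 103.2 now, so country B offers 103.2, keeping 136.8.
Round 3 (country A proposes): country B can get 136.8 next round, worth 0.43 × 136.8 = 58.824 now, so country A offers 58.824, keeping 181.176.
Round 2 (country B proposes): country A can get 181.176 next round, worth 0.43 × 181.176 = 77.90568 now; country B offers that and keeps 162.09432.
Round 1 (country A proposes): country B can get 162.09432 next round, worth 0.43 × 162.09432 = 69.7005576 now. Country A offers 69.7005576 and keeps 240 − 69.7005576 = 170.2994424.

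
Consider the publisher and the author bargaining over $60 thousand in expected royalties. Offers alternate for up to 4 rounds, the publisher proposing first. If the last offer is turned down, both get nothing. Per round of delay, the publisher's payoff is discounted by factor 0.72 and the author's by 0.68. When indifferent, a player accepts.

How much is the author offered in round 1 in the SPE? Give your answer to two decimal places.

Solve by backward induction from round 4.
Round 4 (the author proposes): rejection yields 0 for the publisher; the author offers 0 and keeps 60.
Round 3 (the publisher proposes): the author can get 60 next round, worth 0.68 × 60 = 40.8 now, so the publisher offers 40.8, keeping 19.2.
Round 2 (the author proposes): the publisher can get 19.2 next round, worth 0.72 × 19.2 = 13.824 now, so the author offers 13.824, keeping 46.176.
Round 1 (the publisher proposes): the author can get 46.176 next round, worth 0.68 × 46.176 = 31.39968 now; the publisher offers that and keeps 28.60032.

31.40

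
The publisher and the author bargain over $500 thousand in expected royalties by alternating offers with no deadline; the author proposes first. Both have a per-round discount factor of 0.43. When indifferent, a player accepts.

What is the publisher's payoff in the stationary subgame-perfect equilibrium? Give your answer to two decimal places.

Let x be the author's share when the author proposes and y be the publisher's share when the publisher proposes.
The publisher accepts iff offered ≥ 0.43·y, so x = 500 − 0.43y. Symmetrically y = 500 − 0.43x.
Substituting: x = 500 − 0.43(500 − 0.43x), giving x(1 − 0.43·0.43) = 500(1 − 0.43).
So x = 500 × 0.57 / 0.8151 ≈ 349.6503, and the publisher receives 500 − x ≈ 150.3497.

150.35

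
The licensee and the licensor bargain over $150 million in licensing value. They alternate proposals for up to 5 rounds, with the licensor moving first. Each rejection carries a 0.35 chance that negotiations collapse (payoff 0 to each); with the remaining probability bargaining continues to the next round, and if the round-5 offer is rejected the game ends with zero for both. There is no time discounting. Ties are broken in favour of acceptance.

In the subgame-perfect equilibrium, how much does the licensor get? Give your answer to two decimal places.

101.46

Round 5 (the licensor proposes): the licensee will accept anything ≥ 0, so the licensor offers 0 and keeps 150.
Round 4 (the licensee proposes): rejecting gives the licensor an expected 0.65 × 150 = 97.5. The licensee offers 97.5 and keeps 150 − 97.5 = 52.5.
Round 3 (the licensor proposes): rejecting gives the licensee an expected 0.65 × 52.5 = 34.125, so the licensor offers 34.125, keeping 115.875.
Round 2 (the licensee proposes): rejecting gives the licensor an expected 0.65 × 115.875 = 75.31875; the licensee offers that and keeps 74.68125.
Round 1 (the licensor proposes): rejecting gives the licensee an expected 0.65 × 74.68125 = 48.5428125; the licensor offers that and keeps 101.4571875.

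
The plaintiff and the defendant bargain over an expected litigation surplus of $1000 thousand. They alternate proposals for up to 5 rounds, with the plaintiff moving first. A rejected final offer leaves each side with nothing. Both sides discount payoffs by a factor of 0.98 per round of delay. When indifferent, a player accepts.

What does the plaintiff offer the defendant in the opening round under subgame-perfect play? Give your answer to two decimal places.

38.42

Solve by backward induction from round 5.
Round 5 (the plaintiff proposes): the defendant will accept anything ≥ 0, so the plaintiff offers 0 and keeps 1000.
Round 4 (the defendant proposes): the plaintiff can get 1000 next round, worth 0.98 × 1000 = 980 now. The defendant offers 980 and keeps 1000 − 980 = 20.
Round 3 (the plaintiff proposes): the defendant can get 20 next round, worth 0.98 × 20 = 19.6 now; the plaintiff offers that and keeps 980.4.
Round 2 (the defendant proposes): the plaintiff can get 980.4 next round, worth 0.98 × 980.4 = 960.792 now, so the defendant offers 960.792, keeping 39.208.
Round 1 (the plaintiff proposes): the defendant can get 39.208 next round, worth 0.98 × 39.208 = 38.42384 now, so the plaintiff offers 38.42384, keeping 961.57616.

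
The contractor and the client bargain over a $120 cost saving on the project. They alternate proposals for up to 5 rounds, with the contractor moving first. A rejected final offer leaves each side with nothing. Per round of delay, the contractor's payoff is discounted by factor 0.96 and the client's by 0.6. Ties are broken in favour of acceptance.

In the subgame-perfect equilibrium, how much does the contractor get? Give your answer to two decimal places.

115.46

Work backward from the last round.
Round 5 (the contractor proposes): the client will accept anything ≥ 0, so the contractor offers 0 and keeps 120.
Round 4 (the client proposes): the contractor can get 120 next round, worth 0.96 × 120 = 115.2 now; the client offers that and keeps 4.8.
Round 3 (the contractor proposes): the client can get 4.8 next round, worth 0.6 × 4.8 = 2.88 now. The contractor offers 2.88 and keeps 120 − 2.88 = 117.12.
Round 2 (the client proposes): the contractor can get 117.12 next round, worth 0.96 × 117.12 = 112.4352 now, so the client offers 112.4352, keeping 7.5648.
Round 1 (the contractor proposes): the client can get 7.5648 next round, worth 0.6 × 7.5648 = 4.53888 now. The contractor offers 4.53888 and keeps 120 − 4.53888 = 115.46112.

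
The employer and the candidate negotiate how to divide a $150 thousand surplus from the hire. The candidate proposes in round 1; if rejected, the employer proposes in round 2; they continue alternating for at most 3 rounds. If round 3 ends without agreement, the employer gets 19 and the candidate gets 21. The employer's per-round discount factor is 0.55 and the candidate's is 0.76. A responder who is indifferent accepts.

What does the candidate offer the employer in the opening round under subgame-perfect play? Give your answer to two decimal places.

27.74

Round 3 (the candidate proposes): the employer gets 19 if talks fail, so the candidate offers 19 and keeps 131.
Round 2 (the employer proposes): the candidate can get 131 next round, worth 0.76 × 131 = 99.56 now; the employer offers that and keeps 50.44.
Round 1 (the candidate proposes): the employer can get 50.44 next round, worth 0.55 × 50.44 = 27.742 now, so the candidate offers 27.742, keeping 122.258.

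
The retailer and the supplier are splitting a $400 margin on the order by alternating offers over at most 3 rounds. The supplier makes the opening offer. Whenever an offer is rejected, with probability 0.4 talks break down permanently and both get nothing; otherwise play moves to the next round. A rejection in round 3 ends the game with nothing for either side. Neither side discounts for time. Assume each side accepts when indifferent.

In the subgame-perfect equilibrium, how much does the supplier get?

304

Round 3 (the supplier proposes): the retailer will accept anything ≥ 0, so the supplier offers 0 and keeps 400.
Round 2 (the retailer proposes): rejecting gives the supplier an expected 0.6 × 400 = 240. The retailer offers 240 and keeps 400 − 240 = 160.
Round 1 (the supplier proposes): rejecting gives the retailer an expected 0.6 × 160 = 96; the supplier offers that and keeps 304.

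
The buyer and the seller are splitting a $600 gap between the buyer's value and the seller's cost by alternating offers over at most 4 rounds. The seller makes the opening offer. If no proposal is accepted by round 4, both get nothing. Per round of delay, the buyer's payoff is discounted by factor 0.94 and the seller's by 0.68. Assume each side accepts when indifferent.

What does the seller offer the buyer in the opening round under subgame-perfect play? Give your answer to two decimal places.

Round 4 (the buyer proposes): rejection yields 0 for the seller; the buyer offers 0 and keeps 600.
Round 3 (the seller proposes): the buyer can get 600 next round, worth 0.94 × 600 = 564 now. The seller offers 564 and keeps 600 − 564 = 36.
Round 2 (the buyer proposes): the seller can get 36 next round, worth 0.68 × 36 = 24.48 now, so the buyer offers 24.48, keeping 575.52.
Round 1 (the seller proposes): the buyer can get 575.52 next round, worth 0.94 × 575.52 = 540.9888 now. The seller offers 540.9888 and keeps 600 − 540.9888 = 59.0112.

540.99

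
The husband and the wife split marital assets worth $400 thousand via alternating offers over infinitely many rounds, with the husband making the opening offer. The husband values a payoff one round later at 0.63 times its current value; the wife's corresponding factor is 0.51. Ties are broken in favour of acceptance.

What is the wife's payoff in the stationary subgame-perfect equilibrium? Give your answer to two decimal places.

111.21

Let x be the husband's share when the husband proposes and y be the wife's share when the wife proposes.
The wife accepts iff offered ≥ 0.51·y, so x = 400 − 0.51y. Symmetrically y = 400 − 0.63x.
Substituting: x = 400 − 0.51(400 − 0.63x), giving x(1 − 0.63·0.51) = 400(1 − 0.51).
So x = 400 × 0.49 / 0.6787 ≈ 288.7874, and the wife receives 400 − x ≈ 111.2126.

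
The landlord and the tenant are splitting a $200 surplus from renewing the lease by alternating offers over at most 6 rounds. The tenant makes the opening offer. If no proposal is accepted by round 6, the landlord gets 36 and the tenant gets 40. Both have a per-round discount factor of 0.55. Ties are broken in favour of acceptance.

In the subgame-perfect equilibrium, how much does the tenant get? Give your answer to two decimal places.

127.47

Round 6 (the landlord proposes): the tenant gets 40 if talks fail, so the landlord offers 40 and keeps 160.
Round 5 (the tenant proposes): the landlord can get 160 next round, worth 0.55 × 160 = 88 now; the tenant offers that and keeps 112.
Round 4 (the landlord proposes): the tenant can get 112 next round, worth 0.55 × 112 = 61.6 now, so the landlord offers 61.6, keeping 138.4.
Round 3 (the tenant proposes): the landlord can get 138.4 next round, worth 0.55 × 138.4 = 76.12 now, so the tenant offers 76.12, keeping 123.88.
Round 2 (the landlord proposes): the tenant can get 123.88 next round, worth 0.55 × 123.88 = 68.134 now; the landlord offers that and keeps 131.866.
Round 1 (the tenant proposes): the landlord can get 131.866 next round, worth 0.55 × 131.866 = 72.5263 now, so the tenant offers 72.5263, keeping 127.4737.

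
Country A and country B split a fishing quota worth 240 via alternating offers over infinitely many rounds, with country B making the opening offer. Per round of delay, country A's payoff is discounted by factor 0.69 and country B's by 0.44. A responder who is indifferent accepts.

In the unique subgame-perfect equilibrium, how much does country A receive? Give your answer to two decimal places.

133.16

When country B proposes, country A accepts any offer worth at least 0.69 times what country A would get by proposing next round; and vice versa.
This gives x = 240 − 0.69y and y = 240 − 0.44x, where x and y are each side's share when it proposes.
Hence (1 − 0.69·0.44)x = 240(1 − 0.69), i.e. 0.6964·x = 74.4.
x ≈ 106.8352; country A's share is 240 − x ≈ 133.1648.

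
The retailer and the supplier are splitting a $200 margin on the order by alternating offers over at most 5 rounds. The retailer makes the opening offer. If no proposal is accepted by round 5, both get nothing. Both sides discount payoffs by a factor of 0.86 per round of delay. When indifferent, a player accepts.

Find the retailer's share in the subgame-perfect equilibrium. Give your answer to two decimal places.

158.11

Solve by backward induction from round 5.
Round 5 (the retailer proposes): the supplier will accept anything ≥ 0, so the retailer offers 0 and keeps 200.
Round 4 (the supplier proposes): the retailer can get 200 next round, worth 0.86 × 200 = 172 now, so the supplier offers 172, keeping 28.
Round 3 (the retailer proposes): the supplier can get 28 next round, worth 0.86 × 28 = 24.08 now; the retailer offers that and keeps 175.92.
Round 2 (the supplier proposes): the retailer can get 175.92 next round, worth 0.86 × 175.92 = 151.2912 now, so the supplier offers 151.2912, keeping 48.7088.
Round 1 (the retailer proposes): the supplier can get 48.7088 next round, worth 0.86 × 48.7088 = 41.889568 now. The retailer offers 41.889568 and keeps 200 − 41.889568 = 158.110432.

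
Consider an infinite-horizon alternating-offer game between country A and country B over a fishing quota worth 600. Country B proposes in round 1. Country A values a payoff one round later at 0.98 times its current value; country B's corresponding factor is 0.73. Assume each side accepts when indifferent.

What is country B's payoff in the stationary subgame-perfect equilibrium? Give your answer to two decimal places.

42.16

In a stationary SPE each proposer offers the other exactly their discounted continuation value.
If country B keeps x when proposing and country A keeps y when proposing, then x = 600 − 0.98y and y = 600 − 0.73x.
Solving: x = 600(1 − 0.98) / (1 − 0.73·0.98) = 12 / 0.2846 ≈ 42.1644.
Country A gets 600 − 42.1644 ≈ 557.8356.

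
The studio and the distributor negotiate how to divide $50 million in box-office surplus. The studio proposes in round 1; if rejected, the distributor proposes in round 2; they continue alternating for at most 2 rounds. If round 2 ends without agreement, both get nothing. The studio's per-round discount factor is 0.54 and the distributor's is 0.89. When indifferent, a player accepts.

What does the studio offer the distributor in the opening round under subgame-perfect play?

44.5

Round 2 (the distributor proposes): the studio will accept anything ≥ 0, so the distributor offers 0 and keeps 50.
Round 1 (the studio proposes): the distributor can get 50 next round, worth 0.89 × 50 = 44.5 now. The studio offers 44.5 and keeps 50 − 44.5 = 5.5.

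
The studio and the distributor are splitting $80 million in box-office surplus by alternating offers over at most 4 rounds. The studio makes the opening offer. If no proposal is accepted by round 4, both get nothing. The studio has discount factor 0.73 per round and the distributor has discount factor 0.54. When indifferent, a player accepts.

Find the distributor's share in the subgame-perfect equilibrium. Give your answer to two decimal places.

28.69

Round 4 (the distributor proposes): the studio will accept anything ≥ 0, so the distributor offers 0 and keeps 80.
Round 3 (the studio proposes): the distributor can get 80 next round, worth 0.54 × 80 = 43.2 now, so the studio offers 43.2, keeping 36.8.
Round 2 (the distributor proposes): the studio can get 36.8 next round, worth 0.73 × 36.8 = 26.864 now, so the distributor offers 26.864, keeping 53.136.
Round 1 (the studio proposes): the distributor can get 53.136 next round, worth 0.54 × 53.136 = 28.69344 now. The studio offers 28.69344 and keeps 80 − 28.69344 = 51.30656.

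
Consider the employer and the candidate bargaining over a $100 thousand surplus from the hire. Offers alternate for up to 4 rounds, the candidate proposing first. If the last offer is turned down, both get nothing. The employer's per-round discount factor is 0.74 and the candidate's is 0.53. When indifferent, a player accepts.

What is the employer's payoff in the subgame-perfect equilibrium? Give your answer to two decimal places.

Solve by backward induction from round 4.
Round 4 (the employer proposes): the candidate will accept anything ≥ 0, so the employer offers 0 and keeps 100.
Round 3 (the candidate proposes): the employer can get 100 next round, worth 0.74 × 100 = 74 now, so the candidate offers 74, keeping 26.
Round 2 (the employer proposes): the candidate can get 26 next round, worth 0.53 × 26 = 13.78 now; the employer offers that and keeps 86.22.
Round 1 (the candidate proposes): the employer can get 86.22 next round, worth 0.74 × 86.22 = 63.8028 now; the candidate offers that and keeps 36.1972.

63.80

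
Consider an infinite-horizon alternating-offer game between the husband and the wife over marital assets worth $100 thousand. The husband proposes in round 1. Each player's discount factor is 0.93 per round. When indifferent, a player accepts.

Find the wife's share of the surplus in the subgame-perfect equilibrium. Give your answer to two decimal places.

48.19

In a stationary SPE each proposer offers the other exactly their discounted continuation value.
If the husband keeps x when proposing and the wife keeps y when proposing, then x = 100 − 0.93y and y = 100 − 0.93x.
Solving: x = 100(1 − 0.93) / (1 − 0.93·0.93) = 7 / 0.1351 ≈ 51.8135.
The wife gets 100 − 51.8135 ≈ 48.1865.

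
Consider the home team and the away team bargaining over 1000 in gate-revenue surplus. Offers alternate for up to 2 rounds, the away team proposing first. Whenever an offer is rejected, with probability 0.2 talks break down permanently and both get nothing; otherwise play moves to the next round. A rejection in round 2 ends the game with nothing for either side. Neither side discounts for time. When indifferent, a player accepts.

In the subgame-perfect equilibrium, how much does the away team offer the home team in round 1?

800

By backward induction:
Round 2 (the home team proposes): rejection yields 0 for the away team; the home team offers 0 and keeps 1000.
Round 1 (the away team proposes): rejecting gives the home team an expected 0.8 × 1000 = 800; the away team offers that and keeps 200.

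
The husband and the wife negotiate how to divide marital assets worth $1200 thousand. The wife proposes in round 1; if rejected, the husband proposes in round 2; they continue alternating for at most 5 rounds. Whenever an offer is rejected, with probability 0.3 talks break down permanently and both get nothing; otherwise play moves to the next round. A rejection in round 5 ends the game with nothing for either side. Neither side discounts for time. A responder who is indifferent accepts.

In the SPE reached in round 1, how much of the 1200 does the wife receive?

824.52

Round 5 (the wife proposes): rejection yields 0 for the husband; the wife offers 0 and keeps 1200.
Round 4 (the husband proposes): rejecting gives the wife an expected 0.7 × 1200 = 840, so the husband offers 840, keeping 360.
Round 3 (the wife proposes): rejecting gives the husband an expected 0.7 × 360 = 252. The wife offers 252 and keeps 1200 − 252 = 948.
Round 2 (the husband proposes): rejecting gives the wife an expected 0.7 × 948 = 663.6. The husband offers 663.6 and keeps 1200 − 663.6 = 536.4.
Round 1 (the wife proposes): rejecting gives the husband an expected 0.7 × 536.4 = 375.48; the wife offers that and keeps 824.52.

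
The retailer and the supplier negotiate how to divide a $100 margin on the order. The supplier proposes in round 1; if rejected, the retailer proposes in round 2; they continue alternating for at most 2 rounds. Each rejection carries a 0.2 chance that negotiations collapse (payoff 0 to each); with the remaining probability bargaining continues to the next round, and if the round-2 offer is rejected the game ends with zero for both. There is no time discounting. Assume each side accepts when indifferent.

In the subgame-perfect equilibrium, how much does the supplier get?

20

Round 2 (the retailer proposes): rejection yields 0 for the supplier; the retailer offers 0 and keeps 100.
Round 1 (the supplier proposes): rejecting gives the retailer an expected 0.8 × 100 = 80; the supplier offers that and keeps 20.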